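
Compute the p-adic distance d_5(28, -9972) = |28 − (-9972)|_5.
d_5(28, -9972) = 1/625

Step 1 — x − y = 28 − (-9972) = 10000. Step 2 — v_5(10000) = 4 (factor: 10000 = (5^4 · 16); the sign does not affect v_p). Step 3 — |x − y|_5 = 5^{-4} = 1/625.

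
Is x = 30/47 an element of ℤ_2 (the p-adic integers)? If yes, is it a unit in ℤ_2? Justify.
x ∈ ℤ_2 but not a unit; v_2(x) = 1 > 0

ℤ_2 = {x ∈ ℚ_2 : v_2(x) ≥ 0} and ℤ_2^× = {x ∈ ℤ_2 : v_2(x) = 0}. Here v_2(30/47) = v_2(num) − v_2(den) = 1; compare against these criteria.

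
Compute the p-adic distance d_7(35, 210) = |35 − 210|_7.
d_7(35, 210) = 1/7

Step 1 — x − y = 35 − 210 = -175. Step 2 — v_7(-175) = 1 (factor: -175 = −(7^1 · 25); the sign does not affect v_p). Step 3 — |x − y|_7 = 7^{-1} = 1/7.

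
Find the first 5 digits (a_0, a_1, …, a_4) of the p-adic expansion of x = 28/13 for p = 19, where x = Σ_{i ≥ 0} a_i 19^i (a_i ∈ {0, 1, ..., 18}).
(a_0, …, a_4) = (8, 7, 4, 10, 17)

v_19(28/13) = 0 (numerator and denominator both coprime to 19), so x ∈ ℤ_19^×. Compute digits iteratively via a_i = x_i mod 19, x_{i+1} = (x_i − a_i)/19, with x_0 = x:
  x_0 = 28/13;  a_0 = 8;  x_1 = (x_0 − 8)/19 = -4/13
  x_1 = -4/13;  a_1 = 7;  x_2 = (x_1 − 7)/19 = -5/13
  x_2 = -5/13;  a_2 = 4;  x_3 = (x_2 − 4)/19 = -3/13
  x_3 = -3/13;  a_3 = 10;  x_4 = (x_3 − 10)/19 = -7/13
  x_4 = -7/13;  a_4 = 17;  x_5 = (x_4 − 17)/19 = -12/13
Digits: (8, 7, 4, 10, 17).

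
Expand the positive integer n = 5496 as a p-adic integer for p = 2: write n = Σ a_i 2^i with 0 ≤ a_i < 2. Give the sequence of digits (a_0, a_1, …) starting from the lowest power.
(a_0, a_1, …) = (0, 0, 0, 1, 1, 1, 1, 0, 1, 0, 1, 0, 1)

Repeated division by 2 gives the digits low-to-high: 5496 = 1·2^3 + 1·2^4 + 1·2^5 + 1·2^6 + 1·2^8 + 1·2^10 + 1·2^12. Digit sequence: (0, 0, 0, 1, 1, 1, 1, 0, 1, 0, 1, 0, 1).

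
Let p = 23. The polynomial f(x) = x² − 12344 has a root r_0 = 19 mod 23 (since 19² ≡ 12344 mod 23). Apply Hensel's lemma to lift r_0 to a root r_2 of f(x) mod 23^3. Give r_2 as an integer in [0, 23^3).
r_2 = 4803 (mod 12167)

Hensel's recurrence: r_{i+1} = r_i − f(r_i)·(f′(r_i))^{-1} mod 23^{i+2}, with f′(x) = 2x. Iterate:
  r_0 = 19 (mod 23)
  r_1 = 42 (mod 529)
  r_2 = 4803 (mod 12167)
Final: r_2 = 4803, and one checks f(r_2) ≡ 0 mod 23^3.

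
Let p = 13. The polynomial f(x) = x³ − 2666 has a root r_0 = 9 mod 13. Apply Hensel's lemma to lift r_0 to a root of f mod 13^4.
r_3 = 7341 (mod 28561)

Hensel: r_{i+1} = r_i − f(r_i)/f′(r_i) mod 13^{i+2}, where f′(x) = 3x². Iterate:
  r_0 = 9 (mod 13)
  r_1 = 74 (mod 169)
  r_2 = 750 (mod 2197)
  r_3 = 7341 (mod 28561)
Final: r = 7341 with f(r) ≡ 0 mod 13^4.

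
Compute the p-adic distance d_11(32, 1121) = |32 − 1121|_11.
d_11(32, 1121) = 1/121

Step 1 — x − y = 32 − 1121 = -1089. Step 2 — v_11(-1089) = 2 (factor: -1089 = −(11^2 · 9); the sign does not affect v_p). Step 3 — |x − y|_11 = 11^{-2} = 1/121.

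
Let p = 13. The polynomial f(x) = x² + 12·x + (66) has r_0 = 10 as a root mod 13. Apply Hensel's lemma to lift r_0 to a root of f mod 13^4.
r_3 = 13257 (mod 28561)

Hensel: r_{i+1} = r_i − f(r_i)·(f′(r_i))^{-1} mod 13^{i+2}, f′(x) = 2x + 12. Iterate:
  r_0 = 10 (mod 13)
  r_1 = 75 (mod 169)
  r_2 = 75 (mod 2197)
  r_3 = 13257 (mod 28561)
Final: r = 13257 satisfies f(r) ≡ 0 mod 13^4.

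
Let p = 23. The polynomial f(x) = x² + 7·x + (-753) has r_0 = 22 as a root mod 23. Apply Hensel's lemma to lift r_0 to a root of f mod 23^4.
r_3 = 184666 (mod 279841)

Hensel: r_{i+1} = r_i − f(r_i)·(f′(r_i))^{-1} mod 23^{i+2}, f′(x) = 2x + 7. Iterate:
  r_0 = 22 (mod 23)
  r_1 = 45 (mod 529)
  r_2 = 2161 (mod 12167)
  r_3 = 184666 (mod 279841)
Final: r = 184666 satisfies f(r) ≡ 0 mod 23^4.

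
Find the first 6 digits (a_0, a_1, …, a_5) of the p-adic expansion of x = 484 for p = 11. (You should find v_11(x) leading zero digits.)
(a_0, …, a_5) = (0, 0, 4, 0, 0, 0)

v_11(484) = 2, so a_0 = ... = a_1 = 0. Factor out: x = 11^2 · u with u = 4 a unit in ℤ_11. Expand u iteratively via a_{v+i} = u_i mod 11, u_{i+1} = (u_i − a_{v+i})/11:
  u_0 = 4;  a_2 = 4;  u_1 = (u_0 − 4)/11 = 0
  u_1 = 0;  a_3 = 0;  u_2 = (u_1 − 0)/11 = 0
  u_2 = 0;  a_4 = 0;  u_3 = (u_2 − 0)/11 = 0
  u_3 = 0;  a_5 = 0;  u_4 = (u_3 − 0)/11 = 0
Digits: (0, 0, 4, 0, 0, 0).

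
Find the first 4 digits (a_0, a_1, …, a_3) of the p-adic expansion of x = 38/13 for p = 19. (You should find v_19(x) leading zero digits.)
(a_0, …, a_3) = (0, 6, 7, 4)

v_19(38/13) = 1, so a_0 = ... = a_0 = 0. Factor out: x = 19^1 · u with u = 2/13 a unit in ℤ_19. Expand u iteratively via a_{v+i} = u_i mod 19, u_{i+1} = (u_i − a_{v+i})/19:
  u_0 = 2/13;  a_1 = 6;  u_1 = (u_0 − 6)/19 = -4/13
  u_1 = -4/13;  a_2 = 7;  u_2 = (u_1 − 7)/19 = -5/13
  u_2 = -5/13;  a_3 = 4;  u_3 = (u_2 − 4)/19 = -3/13
Digits: (0, 6, 7, 4).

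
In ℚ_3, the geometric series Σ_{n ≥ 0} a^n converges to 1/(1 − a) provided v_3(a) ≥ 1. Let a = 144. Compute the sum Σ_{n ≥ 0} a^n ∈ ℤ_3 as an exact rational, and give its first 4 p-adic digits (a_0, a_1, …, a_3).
Σ a^n = 1/(1 − a) = -1/143;  first 4 digits = (1, 0, 1, 2)

v_3(a) = 2 ≥ 1, so the series converges in ℤ_3 to 1/(1 − a) = 1/(1 − 144) = -1/143. Expand this rational in ℤ_3: compute digits iteratively via d_i = x_i mod 3, x_{i+1} = (x_i − d_i)/3. The first 4 digits are (1, 0, 1, 2).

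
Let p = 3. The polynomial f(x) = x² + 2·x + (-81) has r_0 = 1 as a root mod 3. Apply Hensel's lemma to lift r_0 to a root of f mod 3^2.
r_1 = 7 (mod 9)

Hensel: r_{i+1} = r_i − f(r_i)·(f′(r_i))^{-1} mod 3^{i+2}, f′(x) = 2x + 2. Iterate:
  r_0 = 1 (mod 3)
  r_1 = 7 (mod 9)
Final: r = 7 satisfies f(r) ≡ 0 mod 3^2.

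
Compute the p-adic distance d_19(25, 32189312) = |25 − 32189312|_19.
d_19(25, 32189312) = 1/2476099

Step 1 — x − y = 25 − 32189312 = -32189287. Step 2 — v_19(-32189287) = 5 (factor: -32189287 = −(19^5 · 13); the sign does not affect v_p). Step 3 — |x − y|_19 = 19^{-5} = 1/2476099.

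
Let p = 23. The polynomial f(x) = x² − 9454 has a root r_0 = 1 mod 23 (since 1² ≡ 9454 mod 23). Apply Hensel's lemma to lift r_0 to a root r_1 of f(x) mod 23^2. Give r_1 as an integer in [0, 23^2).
r_1 = 231 (mod 529)

Hensel's recurrence: r_{i+1} = r_i − f(r_i)·(f′(r_i))^{-1} mod 23^{i+2}, with f′(x) = 2x. Iterate:
  r_0 = 1 (mod 23)
  r_1 = 231 (mod 529)
Final: r_1 = 231, and one checks f(r_1) ≡ 0 mod 23^2.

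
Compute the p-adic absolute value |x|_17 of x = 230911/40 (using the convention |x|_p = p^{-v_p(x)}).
|230911/40|_17 = 1/4913

Step 1 — compute v_17(x) by factoring powers of 17 out of the numerator and denominator: v_17(230911/40) = 3. Step 2 — apply |x|_p = p^{-v_p(x)} = 17^{-3} = 1/4913.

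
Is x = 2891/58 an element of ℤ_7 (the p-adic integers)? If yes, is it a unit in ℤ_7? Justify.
x ∈ ℤ_7 but not a unit; v_7(x) = 2 > 0

ℤ_7 = {x ∈ ℚ_7 : v_7(x) ≥ 0} and ℤ_7^× = {x ∈ ℤ_7 : v_7(x) = 0}. Here v_7(2891/58) = v_7(num) − v_7(den) = 2; compare against these criteria.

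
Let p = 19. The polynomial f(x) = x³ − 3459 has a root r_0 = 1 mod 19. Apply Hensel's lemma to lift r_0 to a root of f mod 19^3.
r_2 = 1635 (mod 6859)

Hensel: r_{i+1} = r_i − f(r_i)/f′(r_i) mod 19^{i+2}, where f′(x) = 3x². Iterate:
  r_0 = 1 (mod 19)
  r_1 = 191 (mod 361)
  r_2 = 1635 (mod 6859)
Final: r = 1635 with f(r) ≡ 0 mod 19^3.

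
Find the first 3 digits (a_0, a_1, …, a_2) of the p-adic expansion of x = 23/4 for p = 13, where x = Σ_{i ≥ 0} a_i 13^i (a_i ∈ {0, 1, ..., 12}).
(a_0, …, a_2) = (9, 3, 3)

v_13(23/4) = 0 (numerator and denominator both coprime to 13), so x ∈ ℤ_13^×. Compute digits iteratively via a_i = x_i mod 13, x_{i+1} = (x_i − a_i)/13, with x_0 = x:
  x_0 = 23/4;  a_0 = 9;  x_1 = (x_0 − 9)/13 = -1/4
  x_1 = -1/4;  a_1 = 3;  x_2 = (x_1 − 3)/13 = -1/4
  x_2 = -1/4;  a_2 = 3;  x_3 = (x_2 − 3)/13 = -1/4
Digits: (9, 3, 3).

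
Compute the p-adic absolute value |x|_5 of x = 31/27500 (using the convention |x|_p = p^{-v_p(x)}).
|31/27500|_5 = 625

Step 1 — compute v_5(x) by factoring powers of 5 out of the numerator and denominator: v_5(31/27500) = -4. Step 2 — apply |x|_p = p^{-v_p(x)} = 5^{4} = 625.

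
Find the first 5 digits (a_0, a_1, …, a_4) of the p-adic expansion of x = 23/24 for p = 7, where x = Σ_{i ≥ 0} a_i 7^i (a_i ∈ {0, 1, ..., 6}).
(a_0, …, a_4) = (3, 0, 2, 0, 2)

v_7(23/24) = 0 (numerator and denominator both coprime to 7), so x ∈ ℤ_7^×. Compute digits iteratively via a_i = x_i mod 7, x_{i+1} = (x_i − a_i)/7, with x_0 = x:
  x_0 = 23/24;  a_0 = 3;  x_1 = (x_0 − 3)/7 = -7/24
  x_1 = -7/24;  a_1 = 0;  x_2 = (x_1 − 0)/7 = -1/24
  x_2 = -1/24;  a_2 = 2;  x_3 = (x_2 − 2)/7 = -7/24
  x_3 = -7/24;  a_3 = 0;  x_4 = (x_3 − 0)/7 = -1/24
  x_4 = -1/24;  a_4 = 2;  x_5 = (x_4 − 2)/7 = -7/24
Digits: (3, 0, 2, 0, 2).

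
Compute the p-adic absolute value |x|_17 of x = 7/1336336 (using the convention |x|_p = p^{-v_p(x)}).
|7/1336336|_17 = 83521

Step 1 — compute v_17(x) by factoring powers of 17 out of the numerator and denominator: v_17(7/1336336) = -4. Step 2 — apply |x|_p = p^{-v_p(x)} = 17^{4} = 83521.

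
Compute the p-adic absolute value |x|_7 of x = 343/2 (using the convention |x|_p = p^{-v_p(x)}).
|343/2|_7 = 1/343

Step 1 — compute v_7(x) by factoring powers of 7 out of the numerator and denominator: v_7(343/2) = 3. Step 2 — apply |x|_p = p^{-v_p(x)} = 7^{-3} = 1/343.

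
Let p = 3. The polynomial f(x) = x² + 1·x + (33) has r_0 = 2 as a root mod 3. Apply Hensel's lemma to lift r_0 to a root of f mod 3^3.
r_2 = 14 (mod 27)

Hensel: r_{i+1} = r_i − f(r_i)·(f′(r_i))^{-1} mod 3^{i+2}, f′(x) = 2x + 1. Iterate:
  r_0 = 2 (mod 3)
  r_1 = 5 (mod 9)
  r_2 = 14 (mod 27)
Final: r = 14 satisfies f(r) ≡ 0 mod 3^3.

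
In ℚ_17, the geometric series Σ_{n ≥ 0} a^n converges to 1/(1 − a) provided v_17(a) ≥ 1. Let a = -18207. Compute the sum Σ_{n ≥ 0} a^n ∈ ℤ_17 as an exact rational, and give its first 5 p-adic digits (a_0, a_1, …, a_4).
Σ a^n = 1/(1 − a) = 1/18208;  first 5 digits = (1, 0, 5, 13, 7)

v_17(a) = 2 ≥ 1, so the series converges in ℤ_17 to 1/(1 − a) = 1/(1 − (-18207)) = 1/18208. Expand this rational in ℤ_17: compute digits iteratively via d_i = x_i mod 17, x_{i+1} = (x_i − d_i)/17. The first 5 digits are (1, 0, 5, 13, 7).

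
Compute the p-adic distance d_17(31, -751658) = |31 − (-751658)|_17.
d_17(31, -751658) = 1/83521

Step 1 — x − y = 31 − (-751658) = 751689. Step 2 — v_17(751689) = 4 (factor: 751689 = (17^4 · 9); the sign does not affect v_p). Step 3 — |x − y|_17 = 17^{-4} = 1/83521.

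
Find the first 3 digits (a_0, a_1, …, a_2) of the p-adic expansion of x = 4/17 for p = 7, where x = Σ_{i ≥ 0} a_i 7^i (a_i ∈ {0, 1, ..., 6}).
(a_0, …, a_2) = (6, 0, 4)

v_7(4/17) = 0 (numerator and denominator both coprime to 7), so x ∈ ℤ_7^×. Compute digits iteratively via a_i = x_i mod 7, x_{i+1} = (x_i − a_i)/7, with x_0 = x:
  x_0 = 4/17;  a_0 = 6;  x_1 = (x_0 − 6)/7 = -14/17
  x_1 = -14/17;  a_1 = 0;  x_2 = (x_1 − 0)/7 = -2/17
  x_2 = -2/17;  a_2 = 4;  x_3 = (x_2 − 4)/7 = -10/17
Digits: (6, 0, 4).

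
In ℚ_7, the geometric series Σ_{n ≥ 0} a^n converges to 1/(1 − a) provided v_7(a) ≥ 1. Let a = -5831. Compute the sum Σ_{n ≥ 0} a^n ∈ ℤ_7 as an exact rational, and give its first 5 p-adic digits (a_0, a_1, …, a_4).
Σ a^n = 1/(1 − a) = 1/5832;  first 5 digits = (1, 0, 0, 4, 4)

v_7(a) = 3 ≥ 1, so the series converges in ℤ_7 to 1/(1 − a) = 1/(1 − (-5831)) = 1/5832. Expand this rational in ℤ_7: compute digits iteratively via d_i = x_i mod 7, x_{i+1} = (x_i − d_i)/7. The first 5 digits are (1, 0, 0, 4, 4).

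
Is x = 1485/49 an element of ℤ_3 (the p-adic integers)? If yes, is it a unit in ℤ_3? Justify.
x ∈ ℤ_3 but not a unit; v_3(x) = 3 > 0

ℤ_3 = {x ∈ ℚ_3 : v_3(x) ≥ 0} and ℤ_3^× = {x ∈ ℤ_3 : v_3(x) = 0}. Here v_3(1485/49) = v_3(num) − v_3(den) = 3; compare against these criteria.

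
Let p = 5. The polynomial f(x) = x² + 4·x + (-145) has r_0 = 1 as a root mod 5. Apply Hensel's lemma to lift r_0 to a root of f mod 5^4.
r_3 = 341 (mod 625)

Hensel: r_{i+1} = r_i − f(r_i)·(f′(r_i))^{-1} mod 5^{i+2}, f′(x) = 2x + 4. Iterate:
  r_0 = 1 (mod 5)
  r_1 = 16 (mod 25)
  r_2 = 91 (mod 125)
  r_3 = 341 (mod 625)
Final: r = 341 satisfies f(r) ≡ 0 mod 5^4.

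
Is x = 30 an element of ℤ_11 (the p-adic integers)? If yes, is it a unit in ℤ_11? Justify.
x ∈ ℤ_11^× (unit); v_11(x) = 0

ℤ_11 = {x ∈ ℚ_11 : v_11(x) ≥ 0} and ℤ_11^× = {x ∈ ℤ_11 : v_11(x) = 0}. Here v_11(30) = v_11(num) − v_11(den) = 0; compare against these criteria.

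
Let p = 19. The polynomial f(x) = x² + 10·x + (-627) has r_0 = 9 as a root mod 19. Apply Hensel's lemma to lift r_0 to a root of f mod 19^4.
r_3 = 39890 (mod 130321)

Hensel: r_{i+1} = r_i − f(r_i)·(f′(r_i))^{-1} mod 19^{i+2}, f′(x) = 2x + 10. Iterate:
  r_0 = 9 (mod 19)
  r_1 = 180 (mod 361)
  r_2 = 5595 (mod 6859)
  r_3 = 39890 (mod 130321)
Final: r = 39890 satisfies f(r) ≡ 0 mod 19^4.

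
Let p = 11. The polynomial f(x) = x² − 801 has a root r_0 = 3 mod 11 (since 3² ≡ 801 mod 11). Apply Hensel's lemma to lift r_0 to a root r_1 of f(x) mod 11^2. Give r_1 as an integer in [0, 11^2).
r_1 = 14 (mod 121)

Hensel's recurrence: r_{i+1} = r_i − f(r_i)·(f′(r_i))^{-1} mod 11^{i+2}, with f′(x) = 2x. Iterate:
  r_0 = 3 (mod 11)
  r_1 = 14 (mod 121)
Final: r_1 = 14, and one checks f(r_1) ≡ 0 mod 11^2.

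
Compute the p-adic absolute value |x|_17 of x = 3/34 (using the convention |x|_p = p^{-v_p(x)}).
|3/34|_17 = 17

Step 1 — compute v_17(x) by factoring powers of 17 out of the numerator and denominator: v_17(3/34) = -1. Step 2 — apply |x|_p = p^{-v_p(x)} = 17^{1} = 17.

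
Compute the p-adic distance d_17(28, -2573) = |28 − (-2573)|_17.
d_17(28, -2573) = 1/289

Step 1 — x − y = 28 − (-2573) = 2601. Step 2 — v_17(2601) = 2 (factor: 2601 = (17^2 · 9); the sign does not affect v_p). Step 3 — |x − y|_17 = 17^{-2} = 1/289.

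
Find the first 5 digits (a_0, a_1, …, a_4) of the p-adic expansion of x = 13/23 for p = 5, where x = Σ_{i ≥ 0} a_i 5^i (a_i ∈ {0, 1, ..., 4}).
(a_0, …, a_4) = (1, 1, 0, 3, 2)

v_5(13/23) = 0 (numerator and denominator both coprime to 5), so x ∈ ℤ_5^×. Compute digits iteratively via a_i = x_i mod 5, x_{i+1} = (x_i − a_i)/5, with x_0 = x:
  x_0 = 13/23;  a_0 = 1;  x_1 = (x_0 − 1)/5 = -2/23
  x_1 = -2/23;  a_1 = 1;  x_2 = (x_1 − 1)/5 = -5/23
  x_2 = -5/23;  a_2 = 0;  x_3 = (x_2 − 0)/5 = -1/23
  x_3 = -1/23;  a_3 = 3;  x_4 = (x_3 − 3)/5 = -14/23
  x_4 = -14/23;  a_4 = 2;  x_5 = (x_4 − 2)/5 = -12/23
Digits: (1, 1, 0, 3, 2).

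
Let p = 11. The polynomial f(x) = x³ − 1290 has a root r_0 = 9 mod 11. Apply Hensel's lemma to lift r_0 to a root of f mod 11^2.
r_1 = 86 (mod 121)

Hensel: r_{i+1} = r_i − f(r_i)/f′(r_i) mod 11^{i+2}, where f′(x) = 3x². Iterate:
  r_0 = 9 (mod 11)
  r_1 = 86 (mod 121)
Final: r = 86 with f(r) ≡ 0 mod 11^2.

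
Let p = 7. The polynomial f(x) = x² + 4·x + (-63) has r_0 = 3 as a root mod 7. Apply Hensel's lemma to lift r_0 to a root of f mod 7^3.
r_2 = 262 (mod 343)

Hensel: r_{i+1} = r_i − f(r_i)·(f′(r_i))^{-1} mod 7^{i+2}, f′(x) = 2x + 4. Iterate:
  r_0 = 3 (mod 7)
  r_1 = 17 (mod 49)
  r_2 = 262 (mod 343)
Final: r = 262 satisfies f(r) ≡ 0 mod 7^3.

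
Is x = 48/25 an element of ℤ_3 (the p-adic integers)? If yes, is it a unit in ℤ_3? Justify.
x ∈ ℤ_3 but not a unit; v_3(x) = 1 > 0

ℤ_3 = {x ∈ ℚ_3 : v_3(x) ≥ 0} and ℤ_3^× = {x ∈ ℤ_3 : v_3(x) = 0}. Here v_3(48/25) = v_3(num) − v_3(den) = 1; compare against these criteria.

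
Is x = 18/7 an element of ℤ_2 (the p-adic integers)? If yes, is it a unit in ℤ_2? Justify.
x ∈ ℤ_2 but not a unit; v_2(x) = 1 > 0

ℤ_2 = {x ∈ ℚ_2 : v_2(x) ≥ 0} and ℤ_2^× = {x ∈ ℤ_2 : v_2(x) = 0}. Here v_2(18/7) = v_2(num) − v_2(den) = 1; compare against these criteria.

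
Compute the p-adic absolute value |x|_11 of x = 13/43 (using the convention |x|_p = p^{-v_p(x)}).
|13/43|_11 = 1

Step 1 — compute v_11(x) by factoring powers of 11 out of the numerator and denominator: v_11(13/43) = 0. Step 2 — apply |x|_p = p^{-v_p(x)} = 11^{0} = 1.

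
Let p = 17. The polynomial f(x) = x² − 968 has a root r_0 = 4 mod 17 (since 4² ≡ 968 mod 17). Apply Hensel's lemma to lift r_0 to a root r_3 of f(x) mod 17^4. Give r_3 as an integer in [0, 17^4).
r_3 = 43184 (mod 83521)

Hensel's recurrence: r_{i+1} = r_i − f(r_i)·(f′(r_i))^{-1} mod 17^{i+2}, with f′(x) = 2x. Iterate:
  r_0 = 4 (mod 17)
  r_1 = 123 (mod 289)
  r_2 = 3880 (mod 4913)
  r_3 = 43184 (mod 83521)
Final: r_3 = 43184, and one checks f(r_3) ≡ 0 mod 17^4.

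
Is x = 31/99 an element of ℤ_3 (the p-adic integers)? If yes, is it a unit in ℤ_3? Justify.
x ∉ ℤ_3 (v_3(x) = -2 < 0)

ℤ_3 = {x ∈ ℚ_3 : v_3(x) ≥ 0} and ℤ_3^× = {x ∈ ℤ_3 : v_3(x) = 0}. Here v_3(31/99) = v_3(num) − v_3(den) = -2; compare against these criteria.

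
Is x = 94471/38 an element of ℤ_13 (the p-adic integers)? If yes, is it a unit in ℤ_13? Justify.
x ∈ ℤ_13 but not a unit; v_13(x) = 3 > 0

ℤ_13 = {x ∈ ℚ_13 : v_13(x) ≥ 0} and ℤ_13^× = {x ∈ ℤ_13 : v_13(x) = 0}. Here v_13(94471/38) = v_13(num) − v_13(den) = 3; compare against these criteria.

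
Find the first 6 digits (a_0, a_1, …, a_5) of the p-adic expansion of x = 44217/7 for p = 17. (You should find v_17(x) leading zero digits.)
(a_0, …, a_5) = (0, 0, 0, 11, 14, 4)

v_17(44217/7) = 3, so a_0 = ... = a_2 = 0. Factor out: x = 17^3 · u with u = 9/7 a unit in ℤ_17. Expand u iteratively via a_{v+i} = u_i mod 17, u_{i+1} = (u_i − a_{v+i})/17:
  u_0 = 9/7;  a_3 = 11;  u_1 = (u_0 − 11)/17 = -4/7
  u_1 = -4/7;  a_4 = 14;  u_2 = (u_1 − 14)/17 = -6/7
  u_2 = -6/7;  a_5 = 4;  u_3 = (u_2 − 4)/17 = -2/7
Digits: (0, 0, 0, 11, 14, 4).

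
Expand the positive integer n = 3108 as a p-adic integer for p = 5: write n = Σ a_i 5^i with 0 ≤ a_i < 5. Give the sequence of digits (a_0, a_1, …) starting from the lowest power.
(a_0, a_1, …) = (3, 1, 4, 4, 4)

Repeated division by 5 gives the digits low-to-high: 3108 = 3 + 1·5^1 + 4·5^2 + 4·5^3 + 4·5^4. Digit sequence: (3, 1, 4, 4, 4).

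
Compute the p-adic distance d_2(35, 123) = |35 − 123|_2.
d_2(35, 123) = 1/8

Step 1 — x − y = 35 − 123 = -88. Step 2 — v_2(-88) = 3 (factor: -88 = −(2^3 · 11); the sign does not affect v_p). Step 3 — |x − y|_2 = 2^{-3} = 1/8.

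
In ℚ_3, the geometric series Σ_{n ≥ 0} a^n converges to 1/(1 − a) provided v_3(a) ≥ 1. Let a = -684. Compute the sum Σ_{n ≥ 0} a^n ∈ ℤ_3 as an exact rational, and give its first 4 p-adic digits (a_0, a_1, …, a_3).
Σ a^n = 1/(1 − a) = 1/685;  first 4 digits = (1, 0, 2, 1)

v_3(a) = 2 ≥ 1, so the series converges in ℤ_3 to 1/(1 − a) = 1/(1 − (-684)) = 1/685. Expand this rational in ℤ_3: compute digits iteratively via d_i = x_i mod 3, x_{i+1} = (x_i − d_i)/3. The first 4 digits are (1, 0, 2, 1).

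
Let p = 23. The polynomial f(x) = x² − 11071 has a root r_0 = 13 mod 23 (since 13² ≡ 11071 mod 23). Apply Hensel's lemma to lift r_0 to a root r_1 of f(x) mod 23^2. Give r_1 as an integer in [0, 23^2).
r_1 = 473 (mod 529)

Hensel's recurrence: r_{i+1} = r_i − f(r_i)·(f′(r_i))^{-1} mod 23^{i+2}, with f′(x) = 2x. Iterate:
  r_0 = 13 (mod 23)
  r_1 = 473 (mod 529)
Final: r_1 = 473, and one checks f(r_1) ≡ 0 mod 23^2.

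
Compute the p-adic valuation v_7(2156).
v_7(2156) = 2

v_7(n) is the largest exponent k such that 7^k divides n. Factor out: 2156 = 7^2 · 44. (Sign doesn't affect v_p.) So v_7(2156) = 2.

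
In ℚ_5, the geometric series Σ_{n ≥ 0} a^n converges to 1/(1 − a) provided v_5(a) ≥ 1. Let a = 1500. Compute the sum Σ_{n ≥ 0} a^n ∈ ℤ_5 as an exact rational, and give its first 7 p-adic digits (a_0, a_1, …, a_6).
Σ a^n = 1/(1 − a) = -1/1499;  first 7 digits = (1, 0, 0, 2, 2, 0, 4)

v_5(a) = 3 ≥ 1, so the series converges in ℤ_5 to 1/(1 − a) = 1/(1 − 1500) = -1/1499. Expand this rational in ℤ_5: compute digits iteratively via d_i = x_i mod 5, x_{i+1} = (x_i − d_i)/5. The first 7 digits are (1, 0, 0, 2, 2, 0, 4).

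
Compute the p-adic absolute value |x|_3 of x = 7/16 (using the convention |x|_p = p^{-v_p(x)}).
|7/16|_3 = 1

Step 1 — compute v_3(x) by factoring powers of 3 out of the numerator and denominator: v_3(7/16) = 0. Step 2 — apply |x|_p = p^{-v_p(x)} = 3^{0} = 1.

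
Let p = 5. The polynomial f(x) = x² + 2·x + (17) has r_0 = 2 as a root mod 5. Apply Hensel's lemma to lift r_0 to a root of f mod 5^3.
r_2 = 102 (mod 125)

Hensel: r_{i+1} = r_i − f(r_i)·(f′(r_i))^{-1} mod 5^{i+2}, f′(x) = 2x + 2. Iterate:
  r_0 = 2 (mod 5)
  r_1 = 2 (mod 25)
  r_2 = 102 (mod 125)
Final: r = 102 satisfies f(r) ≡ 0 mod 5^3.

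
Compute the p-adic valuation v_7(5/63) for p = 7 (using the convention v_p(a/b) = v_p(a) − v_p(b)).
v_7(5/63) = -1

Factor powers of 7 from the numerator and denominator of the reduced fraction: 5 = 7^0 · 5 and 63 = 7^1 · 9. Apply v_p(a/b) = v_p(a) − v_p(b): v_7(5/63) = 0 − 1 = -1.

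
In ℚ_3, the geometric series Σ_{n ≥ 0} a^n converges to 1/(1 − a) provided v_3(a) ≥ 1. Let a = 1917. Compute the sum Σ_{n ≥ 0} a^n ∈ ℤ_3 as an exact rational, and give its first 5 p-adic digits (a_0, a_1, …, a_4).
Σ a^n = 1/(1 − a) = -1/1916;  first 5 digits = (1, 0, 0, 2, 2)

v_3(a) = 3 ≥ 1, so the series converges in ℤ_3 to 1/(1 − a) = 1/(1 − 1917) = -1/1916. Expand this rational in ℤ_3: compute digits iteratively via d_i = x_i mod 3, x_{i+1} = (x_i − d_i)/3. The first 5 digits are (1, 0, 0, 2, 2).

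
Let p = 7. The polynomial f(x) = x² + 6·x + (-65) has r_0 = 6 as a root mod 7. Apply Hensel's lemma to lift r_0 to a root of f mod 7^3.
r_2 = 90 (mod 343)

Hensel: r_{i+1} = r_i − f(r_i)·(f′(r_i))^{-1} mod 7^{i+2}, f′(x) = 2x + 6. Iterate:
  r_0 = 6 (mod 7)
  r_1 = 41 (mod 49)
  r_2 = 90 (mod 343)
Final: r = 90 satisfies f(r) ≡ 0 mod 7^3.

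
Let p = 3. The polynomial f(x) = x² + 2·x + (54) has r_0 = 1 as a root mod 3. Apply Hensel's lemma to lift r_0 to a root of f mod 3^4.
r_3 = 25 (mod 81)

Hensel: r_{i+1} = r_i − f(r_i)·(f′(r_i))^{-1} mod 3^{i+2}, f′(x) = 2x + 2. Iterate:
  r_0 = 1 (mod 3)
  r_1 = 7 (mod 9)
  r_2 = 25 (mod 27)
  r_3 = 25 (mod 81)
Final: r = 25 satisfies f(r) ≡ 0 mod 3^4.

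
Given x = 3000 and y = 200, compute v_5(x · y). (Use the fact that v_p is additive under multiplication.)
v_5(600000) = 5

v_p(x) = 3 (factor: 3000 = 5^3 · 24); v_p(y) = 2 (factor: 200 = 5^2 · 8). Additivity: v_p(xy) = v_p(x) + v_p(y) = 3 + 2 = 5. (Direct check: xy = 600000 = 5^5 · (192).)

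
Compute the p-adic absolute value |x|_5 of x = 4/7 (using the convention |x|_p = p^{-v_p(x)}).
|4/7|_5 = 1

Step 1 — compute v_5(x) by factoring powers of 5 out of the numerator and denominator: v_5(4/7) = 0. Step 2 — apply |x|_p = p^{-v_p(x)} = 5^{0} = 1.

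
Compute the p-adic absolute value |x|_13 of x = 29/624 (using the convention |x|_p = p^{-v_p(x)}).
|29/624|_13 = 13

Step 1 — compute v_13(x) by factoring powers of 13 out of the numerator and denominator: v_13(29/624) = -1. Step 2 — apply |x|_p = p^{-v_p(x)} = 13^{1} = 13.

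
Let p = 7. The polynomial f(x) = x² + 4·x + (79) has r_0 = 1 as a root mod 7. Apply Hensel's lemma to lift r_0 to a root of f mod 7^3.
r_2 = 183 (mod 343)

Hensel: r_{i+1} = r_i − f(r_i)·(f′(r_i))^{-1} mod 7^{i+2}, f′(x) = 2x + 4. Iterate:
  r_0 = 1 (mod 7)
  r_1 = 36 (mod 49)
  r_2 = 183 (mod 343)
Final: r = 183 satisfies f(r) ≡ 0 mod 7^3.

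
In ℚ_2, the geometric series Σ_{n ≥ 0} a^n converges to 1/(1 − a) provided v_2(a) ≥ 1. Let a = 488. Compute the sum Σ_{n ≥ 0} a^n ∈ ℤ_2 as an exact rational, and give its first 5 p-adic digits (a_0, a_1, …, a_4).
Σ a^n = 1/(1 − a) = -1/487;  first 5 digits = (1, 0, 0, 1, 0)

v_2(a) = 3 ≥ 1, so the series converges in ℤ_2 to 1/(1 − a) = 1/(1 − 488) = -1/487. Expand this rational in ℤ_2: compute digits iteratively via d_i = x_i mod 2, x_{i+1} = (x_i − d_i)/2. The first 5 digits are (1, 0, 0, 1, 0).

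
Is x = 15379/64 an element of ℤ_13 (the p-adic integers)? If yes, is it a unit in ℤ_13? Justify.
x ∈ ℤ_13 but not a unit; v_13(x) = 3 > 0

ℤ_13 = {x ∈ ℚ_13 : v_13(x) ≥ 0} and ℤ_13^× = {x ∈ ℤ_13 : v_13(x) = 0}. Here v_13(15379/64) = v_13(num) − v_13(den) = 3; compare against these criteria.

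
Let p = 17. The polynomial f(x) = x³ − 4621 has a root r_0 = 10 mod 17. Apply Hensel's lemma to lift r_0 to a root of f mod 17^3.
r_2 = 129 (mod 4913)

Hensel: r_{i+1} = r_i − f(r_i)/f′(r_i) mod 17^{i+2}, where f′(x) = 3x². Iterate:
  r_0 = 10 (mod 17)
  r_1 = 129 (mod 289)
  r_2 = 129 (mod 4913)
Final: r = 129 with f(r) ≡ 0 mod 17^3.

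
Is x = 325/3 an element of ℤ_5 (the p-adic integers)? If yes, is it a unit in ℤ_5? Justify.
x ∈ ℤ_5 but not a unit; v_5(x) = 2 > 0

ℤ_5 = {x ∈ ℚ_5 : v_5(x) ≥ 0} and ℤ_5^× = {x ∈ ℤ_5 : v_5(x) = 0}. Here v_5(325/3) = v_5(num) − v_5(den) = 2; compare against these criteria.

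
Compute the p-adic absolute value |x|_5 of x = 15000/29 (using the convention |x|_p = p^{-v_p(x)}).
|15000/29|_5 = 1/625

Step 1 — compute v_5(x) by factoring powers of 5 out of the numerator and denominator: v_5(15000/29) = 4. Step 2 — apply |x|_p = p^{-v_p(x)} = 5^{-4} = 1/625.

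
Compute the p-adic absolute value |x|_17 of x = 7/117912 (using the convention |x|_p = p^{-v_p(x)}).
|7/117912|_17 = 4913

Step 1 — compute v_17(x) by factoring powers of 17 out of the numerator and denominator: v_17(7/117912) = -3. Step 2 — apply |x|_p = p^{-v_p(x)} = 17^{3} = 4913.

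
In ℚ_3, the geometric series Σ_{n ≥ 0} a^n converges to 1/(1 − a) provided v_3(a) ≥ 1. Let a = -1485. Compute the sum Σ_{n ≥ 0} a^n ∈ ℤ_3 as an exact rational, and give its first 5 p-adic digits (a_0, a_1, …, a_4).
Σ a^n = 1/(1 − a) = 1/1486;  first 5 digits = (1, 0, 0, 2, 2)

v_3(a) = 3 ≥ 1, so the series converges in ℤ_3 to 1/(1 − a) = 1/(1 − (-1485)) = 1/1486. Expand this rational in ℤ_3: compute digits iteratively via d_i = x_i mod 3, x_{i+1} = (x_i − d_i)/3. The first 5 digits are (1, 0, 0, 2, 2).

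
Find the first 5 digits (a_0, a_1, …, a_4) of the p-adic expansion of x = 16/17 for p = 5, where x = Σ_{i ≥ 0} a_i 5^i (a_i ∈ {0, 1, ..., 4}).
(a_0, …, a_4) = (3, 4, 0, 1, 3)

v_5(16/17) = 0 (numerator and denominator both coprime to 5), so x ∈ ℤ_5^×. Compute digits iteratively via a_i = x_i mod 5, x_{i+1} = (x_i − a_i)/5, with x_0 = x:
  x_0 = 16/17;  a_0 = 3;  x_1 = (x_0 − 3)/5 = -7/17
  x_1 = -7/17;  a_1 = 4;  x_2 = (x_1 − 4)/5 = -15/17
  x_2 = -15/17;  a_2 = 0;  x_3 = (x_2 − 0)/5 = -3/17
  x_3 = -3/17;  a_3 = 1;  x_4 = (x_3 − 1)/5 = -4/17
  x_4 = -4/17;  a_4 = 3;  x_5 = (x_4 − 3)/5 = -11/17
Digits: (3, 4, 0, 1, 3).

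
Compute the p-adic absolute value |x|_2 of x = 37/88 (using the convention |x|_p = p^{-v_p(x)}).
|37/88|_2 = 8

Step 1 — compute v_2(x) by factoring powers of 2 out of the numerator and denominator: v_2(37/88) = -3. Step 2 — apply |x|_p = p^{-v_p(x)} = 2^{3} = 8.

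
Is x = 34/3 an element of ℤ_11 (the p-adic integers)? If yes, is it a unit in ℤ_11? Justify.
x ∈ ℤ_11^× (unit); v_11(x) = 0

ℤ_11 = {x ∈ ℚ_11 : v_11(x) ≥ 0} and ℤ_11^× = {x ∈ ℤ_11 : v_11(x) = 0}. Here v_11(34/3) = v_11(num) − v_11(den) = 0; compare against these criteria.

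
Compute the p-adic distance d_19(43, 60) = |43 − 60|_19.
d_19(43, 60) = 1

Step 1 — x − y = 43 − 60 = -17. Step 2 — v_19(-17) = 0 (factor: -17 = −(19^0 · 17); the sign does not affect v_p). Step 3 — |x − y|_19 = 19^{0} = 1.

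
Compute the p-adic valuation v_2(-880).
v_2(-880) = 4

v_2(n) is the largest exponent k such that 2^k divides n. Factor out: -880 = -2^4 · 55. (Sign doesn't affect v_p.) So v_2(-880) = 4.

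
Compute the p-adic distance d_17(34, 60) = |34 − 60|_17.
d_17(34, 60) = 1

Step 1 — x − y = 34 − 60 = -26. Step 2 — v_17(-26) = 0 (factor: -26 = −(17^0 · 26); the sign does not affect v_p). Step 3 — |x − y|_17 = 17^{0} = 1.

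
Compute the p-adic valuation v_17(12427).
v_17(12427) = 2

v_17(n) is the largest exponent k such that 17^k divides n. Factor out: 12427 = 17^2 · 43. (Sign doesn't affect v_p.) So v_17(12427) = 2.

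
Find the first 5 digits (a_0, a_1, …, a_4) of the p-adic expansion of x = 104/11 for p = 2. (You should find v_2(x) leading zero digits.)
(a_0, …, a_4) = (0, 0, 0, 1, 1)

v_2(104/11) = 3, so a_0 = ... = a_2 = 0. Factor out: x = 2^3 · u with u = 13/11 a unit in ℤ_2. Expand u iteratively via a_{v+i} = u_i mod 2, u_{i+1} = (u_i − a_{v+i})/2:
  u_0 = 13/11;  a_3 = 1;  u_1 = (u_0 − 1)/2 = 1/11
  u_1 = 1/11;  a_4 = 1;  u_2 = (u_1 − 1)/2 = -5/11
Digits: (0, 0, 0, 1, 1).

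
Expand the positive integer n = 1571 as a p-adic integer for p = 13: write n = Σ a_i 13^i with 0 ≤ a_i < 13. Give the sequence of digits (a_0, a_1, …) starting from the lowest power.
(a_0, a_1, …) = (11, 3, 9)

Repeated division by 13 gives the digits low-to-high: 1571 = 11 + 3·13^1 + 9·13^2. Digit sequence: (11, 3, 9).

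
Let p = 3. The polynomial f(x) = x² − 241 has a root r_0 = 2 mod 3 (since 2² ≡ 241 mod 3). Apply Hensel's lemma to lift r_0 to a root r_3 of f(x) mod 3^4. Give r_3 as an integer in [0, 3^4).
r_3 = 59 (mod 81)

Hensel's recurrence: r_{i+1} = r_i − f(r_i)·(f′(r_i))^{-1} mod 3^{i+2}, with f′(x) = 2x. Iterate:
  r_0 = 2 (mod 3)
  r_1 = 5 (mod 9)
  r_2 = 5 (mod 27)
  r_3 = 59 (mod 81)
Final: r_3 = 59, and one checks f(r_3) ≡ 0 mod 3^4.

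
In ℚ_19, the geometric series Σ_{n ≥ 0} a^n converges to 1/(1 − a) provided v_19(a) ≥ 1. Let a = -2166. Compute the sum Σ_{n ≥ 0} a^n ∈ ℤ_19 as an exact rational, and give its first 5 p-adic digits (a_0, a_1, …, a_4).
Σ a^n = 1/(1 − a) = 1/2167;  first 5 digits = (1, 0, 13, 18, 16)

v_19(a) = 2 ≥ 1, so the series converges in ℤ_19 to 1/(1 − a) = 1/(1 − (-2166)) = 1/2167. Expand this rational in ℤ_19: compute digits iteratively via d_i = x_i mod 19, x_{i+1} = (x_i − d_i)/19. The first 5 digits are (1, 0, 13, 18, 16).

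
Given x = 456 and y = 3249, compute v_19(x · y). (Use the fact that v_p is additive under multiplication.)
v_19(1481544) = 3

v_p(x) = 1 (factor: 456 = 19^1 · 24); v_p(y) = 2 (factor: 3249 = 19^2 · 9). Additivity: v_p(xy) = v_p(x) + v_p(y) = 1 + 2 = 3. (Direct check: xy = 1481544 = 19^3 · (216).)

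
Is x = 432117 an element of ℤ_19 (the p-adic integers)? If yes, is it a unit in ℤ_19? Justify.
x ∈ ℤ_19 but not a unit; v_19(x) = 3 > 0

ℤ_19 = {x ∈ ℚ_19 : v_19(x) ≥ 0} and ℤ_19^× = {x ∈ ℤ_19 : v_19(x) = 0}. Here v_19(432117) = v_19(num) − v_19(den) = 3; compare against these criteria.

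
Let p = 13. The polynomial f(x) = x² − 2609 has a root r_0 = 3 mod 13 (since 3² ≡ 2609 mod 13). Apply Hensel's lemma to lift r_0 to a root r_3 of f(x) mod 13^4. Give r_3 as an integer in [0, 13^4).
r_3 = 26913 (mod 28561)

Hensel's recurrence: r_{i+1} = r_i − f(r_i)·(f′(r_i))^{-1} mod 13^{i+2}, with f′(x) = 2x. Iterate:
  r_0 = 3 (mod 13)
  r_1 = 42 (mod 169)
  r_2 = 549 (mod 2197)
  r_3 = 26913 (mod 28561)
Final: r_3 = 26913, and one checks f(r_3) ≡ 0 mod 13^4.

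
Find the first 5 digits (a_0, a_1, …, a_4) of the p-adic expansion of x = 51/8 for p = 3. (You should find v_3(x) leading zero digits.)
(a_0, …, a_4) = (0, 1, 0, 2, 2)

v_3(51/8) = 1, so a_0 = ... = a_0 = 0. Factor out: x = 3^1 · u with u = 17/8 a unit in ℤ_3. Expand u iteratively via a_{v+i} = u_i mod 3, u_{i+1} = (u_i − a_{v+i})/3:
  u_0 = 17/8;  a_1 = 1;  u_1 = (u_0 − 1)/3 = 3/8
  u_1 = 3/8;  a_2 = 0;  u_2 = (u_1 − 0)/3 = 1/8
  u_2 = 1/8;  a_3 = 2;  u_3 = (u_2 − 2)/3 = -5/8
  u_3 = -5/8;  a_4 = 2;  u_4 = (u_3 − 2)/3 = -7/8
Digits: (0, 1, 0, 2, 2).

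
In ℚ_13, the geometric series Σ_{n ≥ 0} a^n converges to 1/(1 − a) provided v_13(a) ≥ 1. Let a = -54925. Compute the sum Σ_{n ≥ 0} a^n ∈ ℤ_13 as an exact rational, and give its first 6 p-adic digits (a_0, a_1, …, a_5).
Σ a^n = 1/(1 − a) = 1/54926;  first 6 digits = (1, 0, 0, 1, 11, 12)

v_13(a) = 3 ≥ 1, so the series converges in ℤ_13 to 1/(1 − a) = 1/(1 − (-54925)) = 1/54926. Expand this rational in ℤ_13: compute digits iteratively via d_i = x_i mod 13, x_{i+1} = (x_i − d_i)/13. The first 6 digits are (1, 0, 0, 1, 11, 12).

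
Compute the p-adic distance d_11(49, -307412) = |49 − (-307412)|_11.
d_11(49, -307412) = 1/14641

Step 1 — x − y = 49 − (-307412) = 307461. Step 2 — v_11(307461) = 4 (factor: 307461 = (11^4 · 21); the sign does not affect v_p). Step 3 — |x − y|_11 = 11^{-4} = 1/14641.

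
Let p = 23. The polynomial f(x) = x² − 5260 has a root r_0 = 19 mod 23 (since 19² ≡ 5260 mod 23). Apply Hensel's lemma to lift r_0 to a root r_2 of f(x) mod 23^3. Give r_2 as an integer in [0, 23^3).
r_2 = 1721 (mod 12167)

Hensel's recurrence: r_{i+1} = r_i − f(r_i)·(f′(r_i))^{-1} mod 23^{i+2}, with f′(x) = 2x. Iterate:
  r_0 = 19 (mod 23)
  r_1 = 134 (mod 529)
  r_2 = 1721 (mod 12167)
Final: r_2 = 1721, and one checks f(r_2) ≡ 0 mod 23^3.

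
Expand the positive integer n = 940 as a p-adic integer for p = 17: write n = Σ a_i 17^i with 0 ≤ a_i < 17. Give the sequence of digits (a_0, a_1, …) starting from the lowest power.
(a_0, a_1, …) = (5, 4, 3)

Repeated division by 17 gives the digits low-to-high: 940 = 5 + 4·17^1 + 3·17^2. Digit sequence: (5, 4, 3).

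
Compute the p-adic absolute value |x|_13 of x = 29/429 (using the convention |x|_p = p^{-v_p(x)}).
|29/429|_13 = 13

Step 1 — compute v_13(x) by factoring powers of 13 out of the numerator and denominator: v_13(29/429) = -1. Step 2 — apply |x|_p = p^{-v_p(x)} = 13^{1} = 13.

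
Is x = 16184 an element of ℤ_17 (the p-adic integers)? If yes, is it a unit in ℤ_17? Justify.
x ∈ ℤ_17 but not a unit; v_17(x) = 2 > 0

ℤ_17 = {x ∈ ℚ_17 : v_17(x) ≥ 0} and ℤ_17^× = {x ∈ ℤ_17 : v_17(x) = 0}. Here v_17(16184) = v_17(num) − v_17(den) = 2; compare against these criteria.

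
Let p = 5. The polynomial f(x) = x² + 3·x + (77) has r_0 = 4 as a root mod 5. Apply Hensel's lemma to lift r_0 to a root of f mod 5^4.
r_3 = 549 (mod 625)

Hensel: r_{i+1} = r_i − f(r_i)·(f′(r_i))^{-1} mod 5^{i+2}, f′(x) = 2x + 3. Iterate:
  r_0 = 4 (mod 5)
  r_1 = 24 (mod 25)
  r_2 = 49 (mod 125)
  r_3 = 549 (mod 625)
Final: r = 549 satisfies f(r) ≡ 0 mod 5^4.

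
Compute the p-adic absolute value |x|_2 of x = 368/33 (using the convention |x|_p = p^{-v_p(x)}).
|368/33|_2 = 1/16

Step 1 — compute v_2(x) by factoring powers of 2 out of the numerator and denominator: v_2(368/33) = 4. Step 2 — apply |x|_p = p^{-v_p(x)} = 2^{-4} = 1/16.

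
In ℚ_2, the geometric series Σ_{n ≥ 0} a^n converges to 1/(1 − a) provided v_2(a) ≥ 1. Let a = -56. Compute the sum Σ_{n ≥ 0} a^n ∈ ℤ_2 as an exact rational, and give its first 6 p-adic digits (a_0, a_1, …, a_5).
Σ a^n = 1/(1 − a) = 1/57;  first 6 digits = (1, 0, 0, 1, 0, 0)

v_2(a) = 3 ≥ 1, so the series converges in ℤ_2 to 1/(1 − a) = 1/(1 − (-56)) = 1/57. Expand this rational in ℤ_2: compute digits iteratively via d_i = x_i mod 2, x_{i+1} = (x_i − d_i)/2. The first 6 digits are (1, 0, 0, 1, 0, 0).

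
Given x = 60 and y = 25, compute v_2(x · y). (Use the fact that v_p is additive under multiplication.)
v_2(1500) = 2

v_p(x) = 2 (factor: 60 = 2^2 · 15); v_p(y) = 0 (factor: 25 = 2^0 · 25). Additivity: v_p(xy) = v_p(x) + v_p(y) = 2 + 0 = 2. (Direct check: xy = 1500 = 2^2 · (375).)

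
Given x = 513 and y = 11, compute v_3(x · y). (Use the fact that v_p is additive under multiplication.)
v_3(5643) = 3

v_p(x) = 3 (factor: 513 = 3^3 · 19); v_p(y) = 0 (factor: 11 = 3^0 · 11). Additivity: v_p(xy) = v_p(x) + v_p(y) = 3 + 0 = 3. (Direct check: xy = 5643 = 3^3 · (209).)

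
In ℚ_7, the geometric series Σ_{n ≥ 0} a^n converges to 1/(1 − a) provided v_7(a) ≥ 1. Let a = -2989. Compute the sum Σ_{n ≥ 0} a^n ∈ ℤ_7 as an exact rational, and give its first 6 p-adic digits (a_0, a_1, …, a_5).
Σ a^n = 1/(1 − a) = 1/2990;  first 6 digits = (1, 0, 2, 5, 2, 6)

v_7(a) = 2 ≥ 1, so the series converges in ℤ_7 to 1/(1 − a) = 1/(1 − (-2989)) = 1/2990. Expand this rational in ℤ_7: compute digits iteratively via d_i = x_i mod 7, x_{i+1} = (x_i − d_i)/7. The first 6 digits are (1, 0, 2, 5, 2, 6).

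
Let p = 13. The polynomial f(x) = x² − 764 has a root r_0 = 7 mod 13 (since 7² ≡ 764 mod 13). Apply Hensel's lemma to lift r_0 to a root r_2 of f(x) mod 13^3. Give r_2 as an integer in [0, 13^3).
r_2 = 891 (mod 2197)

Hensel's recurrence: r_{i+1} = r_i − f(r_i)·(f′(r_i))^{-1} mod 13^{i+2}, with f′(x) = 2x. Iterate:
  r_0 = 7 (mod 13)
  r_1 = 46 (mod 169)
  r_2 = 891 (mod 2197)
Final: r_2 = 891, and one checks f(r_2) ≡ 0 mod 13^3.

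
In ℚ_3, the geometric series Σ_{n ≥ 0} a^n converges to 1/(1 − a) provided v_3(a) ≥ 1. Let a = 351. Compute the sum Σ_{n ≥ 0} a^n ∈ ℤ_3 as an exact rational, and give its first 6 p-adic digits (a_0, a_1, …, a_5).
Σ a^n = 1/(1 − a) = -1/350;  first 6 digits = (1, 0, 0, 1, 1, 1)

v_3(a) = 3 ≥ 1, so the series converges in ℤ_3 to 1/(1 − a) = 1/(1 − 351) = -1/350. Expand this rational in ℤ_3: compute digits iteratively via d_i = x_i mod 3, x_{i+1} = (x_i − d_i)/3. The first 6 digits are (1, 0, 0, 1, 1, 1).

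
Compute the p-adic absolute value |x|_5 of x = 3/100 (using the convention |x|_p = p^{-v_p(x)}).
|3/100|_5 = 25

Step 1 — compute v_5(x) by factoring powers of 5 out of the numerator and denominator: v_5(3/100) = -2. Step 2 — apply |x|_p = p^{-v_p(x)} = 5^{2} = 25.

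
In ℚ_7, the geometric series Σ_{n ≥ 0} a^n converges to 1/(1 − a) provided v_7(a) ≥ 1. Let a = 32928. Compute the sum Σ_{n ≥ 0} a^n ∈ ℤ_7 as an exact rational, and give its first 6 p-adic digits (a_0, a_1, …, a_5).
Σ a^n = 1/(1 − a) = -1/32927;  first 6 digits = (1, 0, 0, 5, 6, 1)

v_7(a) = 3 ≥ 1, so the series converges in ℤ_7 to 1/(1 − a) = 1/(1 − 32928) = -1/32927. Expand this rational in ℤ_7: compute digits iteratively via d_i = x_i mod 7, x_{i+1} = (x_i − d_i)/7. The first 6 digits are (1, 0, 0, 5, 6, 1).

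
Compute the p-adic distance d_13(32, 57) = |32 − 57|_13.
d_13(32, 57) = 1

Step 1 — x − y = 32 − 57 = -25. Step 2 — v_13(-25) = 0 (factor: -25 = −(13^0 · 25); the sign does not affect v_p). Step 3 — |x − y|_13 = 13^{0} = 1.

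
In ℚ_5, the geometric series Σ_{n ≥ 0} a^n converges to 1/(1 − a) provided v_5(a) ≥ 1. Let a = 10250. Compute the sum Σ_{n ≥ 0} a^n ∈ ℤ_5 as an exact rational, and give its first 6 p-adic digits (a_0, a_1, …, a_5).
Σ a^n = 1/(1 − a) = -1/10249;  first 6 digits = (1, 0, 0, 2, 1, 3)

v_5(a) = 3 ≥ 1, so the series converges in ℤ_5 to 1/(1 − a) = 1/(1 − 10250) = -1/10249. Expand this rational in ℤ_5: compute digits iteratively via d_i = x_i mod 5, x_{i+1} = (x_i − d_i)/5. The first 6 digits are (1, 0, 0, 2, 1, 3).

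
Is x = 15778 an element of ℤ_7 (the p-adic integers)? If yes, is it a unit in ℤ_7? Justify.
x ∈ ℤ_7 but not a unit; v_7(x) = 3 > 0

ℤ_7 = {x ∈ ℚ_7 : v_7(x) ≥ 0} and ℤ_7^× = {x ∈ ℤ_7 : v_7(x) = 0}. Here v_7(15778) = v_7(num) − v_7(den) = 3; compare against these criteria.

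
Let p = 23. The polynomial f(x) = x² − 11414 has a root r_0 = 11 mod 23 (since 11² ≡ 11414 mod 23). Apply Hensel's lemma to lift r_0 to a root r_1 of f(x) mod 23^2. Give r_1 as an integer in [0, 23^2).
r_1 = 356 (mod 529)

Hensel's recurrence: r_{i+1} = r_i − f(r_i)·(f′(r_i))^{-1} mod 23^{i+2}, with f′(x) = 2x. Iterate:
  r_0 = 11 (mod 23)
  r_1 = 356 (mod 529)
Final: r_1 = 356, and one checks f(r_1) ≡ 0 mod 23^2.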